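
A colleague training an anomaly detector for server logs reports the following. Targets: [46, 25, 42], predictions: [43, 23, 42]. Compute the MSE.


Squared errors: (46-43)²=9, (25-23)²=4, (42-42)²=0
Sum = 13
MSE = 13/3 = 13/3

13/3


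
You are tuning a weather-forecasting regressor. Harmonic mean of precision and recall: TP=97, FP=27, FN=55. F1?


Precision = 97/124 = 0.7823
Recall = 97/152 = 0.6382
F1 = 2·P·R/(P+R) = 2·TP/(2·TP+FP+FN) = 194/(194+27+55) = 194/276 = 0.7029

0.7029


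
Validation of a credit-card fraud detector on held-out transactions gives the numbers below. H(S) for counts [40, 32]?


Probabilities: [40/72, 32/72] ≈ [0.5556, 0.4444]
H = -((40/72)·log₂(40/72) + (32/72)·log₂(32/72))
  = 0.9911 bits

0.9911 bits


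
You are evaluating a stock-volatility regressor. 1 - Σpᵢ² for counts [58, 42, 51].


Probabilities: [58/151, 42/151, 51/151] ≈ [0.3841, 0.2781, 0.3377]
Σpᵢ² = (3364 + 1764 + 2601)/151² = 7729/22801
Gini = 1 - Σpᵢ² = 1 - 7729/22801 = 0.661

0.661


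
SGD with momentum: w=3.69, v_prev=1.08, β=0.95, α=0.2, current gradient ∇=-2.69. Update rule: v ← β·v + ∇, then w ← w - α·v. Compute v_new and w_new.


v_new = 0.95·1.08 - 2.69 = 1.026 - 2.69 = -1.664
w_new = 3.69 - 0.2·-1.664 = 3.69 + 0.3328 = 4.0228

v_new=-1.664, w_new=4.0228


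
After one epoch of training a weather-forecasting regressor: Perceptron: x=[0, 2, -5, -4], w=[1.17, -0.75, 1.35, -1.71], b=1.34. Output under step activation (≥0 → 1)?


z = (0)·(1.17) + (2)·(-0.75) + (-5)·(1.35) + (-4)·(-1.71) + 1.34
  = -0.07
step(z) = 0 (z<0)

0


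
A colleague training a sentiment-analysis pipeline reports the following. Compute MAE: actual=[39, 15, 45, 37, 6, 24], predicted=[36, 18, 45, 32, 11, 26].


Absolute errors: |39-36|=3, |15-18|=3, |45-45|=0, |37-32|=5, |6-11|=5, |24-26|=2
Sum = 18
MAE = 18/6 = 3

3


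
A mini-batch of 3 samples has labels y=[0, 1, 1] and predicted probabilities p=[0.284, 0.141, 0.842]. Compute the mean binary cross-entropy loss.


L[0] = -ln(1-0.284) = -ln(0.716) = 0.3341
L[1] = -ln(0.141) = 1.959
L[2] = -ln(0.842) = 0.172
mean = (0.3341 + 1.959 + 0.172)/3 = 0.8217

0.8217


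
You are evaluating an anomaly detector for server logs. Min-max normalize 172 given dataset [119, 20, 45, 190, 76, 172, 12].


min=12, max=190
(172-12)/(190-12) = 160/178 = 0.8989

0.8989


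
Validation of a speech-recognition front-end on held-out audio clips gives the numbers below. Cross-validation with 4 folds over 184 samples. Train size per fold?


Fold size = 184/4 = 46
Training per fold = 184 - 46 = 138

138


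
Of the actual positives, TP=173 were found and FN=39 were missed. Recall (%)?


Recall = TP/(TP+FN)
= 173/(173+39)
= 173/212 = 81.6%

81.6%


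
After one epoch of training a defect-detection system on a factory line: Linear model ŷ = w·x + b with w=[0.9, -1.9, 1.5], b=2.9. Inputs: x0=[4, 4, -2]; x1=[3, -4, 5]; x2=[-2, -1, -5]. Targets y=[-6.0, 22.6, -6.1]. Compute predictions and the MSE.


ŷ0 = (0.9)·(4) + (-1.9)·(4) + (1.5)·(-2) + 2.9 = -4.1
ŷ1 = (0.9)·(3) + (-1.9)·(-4) + (1.5)·(5) + 2.9 = 20.7
ŷ2 = (0.9)·(-2) + (-1.9)·(-1) + (1.5)·(-5) + 2.9 = -4.5
errors² = [3.61, 3.61, 2.56]
MSE = 9.7800/3 = 3.26

3.26


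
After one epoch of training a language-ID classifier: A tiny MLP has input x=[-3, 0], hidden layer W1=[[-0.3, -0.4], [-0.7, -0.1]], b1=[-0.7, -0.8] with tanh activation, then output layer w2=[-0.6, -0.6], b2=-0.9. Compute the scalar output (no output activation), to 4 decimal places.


z1[0] = (-0.3)·(-3) + (-0.4)·(0) - 0.7 = 0.2
z1[1] = (-0.7)·(-3) + (-0.1)·(0) - 0.8 = 1.3
h = tanh(z1) = [0.1974, 0.8617]
output = (-0.6)·(0.1974) + (-0.6)·(0.8617) - 0.9 = -1.5355

-1.5355


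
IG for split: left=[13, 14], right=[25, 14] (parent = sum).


Parent = [38, 28], H_parent = 0.9834
H_left = 0.999 (n=27), H_right = 0.9418 (n=39)
H_children = (27/66)·0.999 + (39/66)·0.9418 = 0.9652
IG = 0.9834 - 0.9652 = 0.0182

0.0182


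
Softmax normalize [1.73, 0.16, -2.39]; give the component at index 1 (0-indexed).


Exponentials: e^1.73=5.6407, e^0.16=1.1735, e^-2.39=0.0916
Sum = 6.9058
Softmax = [0.8168, 0.1699, 0.0133]
p[1] = 1.1735/6.9058 = 0.1699

0.1699


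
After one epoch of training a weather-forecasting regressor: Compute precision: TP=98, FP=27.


Precision = TP/(TP+FP)
= 98/(98+27)
= 98/125 = 78.4%

78.4%


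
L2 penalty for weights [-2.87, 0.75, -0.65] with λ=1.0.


‖w‖₂² = (-2.87)² + (0.75)² + (-0.65)²
     = 8.2369 + 0.5625 + 0.4225
     = 9.2219
λ·‖w‖₂² = 1.0·9.2219 = 9.2219

9.2219


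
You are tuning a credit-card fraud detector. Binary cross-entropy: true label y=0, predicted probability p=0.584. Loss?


BCE = -[y·ln(p) + (1-y)·ln(1-p)]
= -0 - 1·ln(1-0.584)
= -ln(0.416) = 0.8771

0.8771


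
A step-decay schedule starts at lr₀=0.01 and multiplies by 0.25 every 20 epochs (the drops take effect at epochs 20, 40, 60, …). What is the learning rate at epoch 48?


n_drops = ⌊48/20⌋ = 2
lr = 0.01·0.25^2 = 0.01·0.0625 = 0.000625

0.000625


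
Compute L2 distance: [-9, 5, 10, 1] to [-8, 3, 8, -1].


d = √((-9+ 8)² + (5-3)² + (10-8)² + (1+ 1)²)
  = √(1 + 4 + 4 + 4)
  = √13 = 3.6056

3.6056


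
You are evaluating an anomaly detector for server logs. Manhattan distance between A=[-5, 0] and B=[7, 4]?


d = |-5-7| + |0-4|
  = 12 + 4
  = 16

16


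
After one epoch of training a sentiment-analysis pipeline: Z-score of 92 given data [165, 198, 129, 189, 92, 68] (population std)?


μ = 140.1667, σ = 48.3026
z = (92 - 140.1667)/48.3026 = -0.9972

-0.9972


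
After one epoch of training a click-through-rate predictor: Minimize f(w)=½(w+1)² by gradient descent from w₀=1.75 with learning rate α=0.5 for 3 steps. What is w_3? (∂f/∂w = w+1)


step 1: grad = 1.75+1 = 2.75; w = 1.75 - 0.5·(2.75) = 0.375
step 2: grad = 0.375+1 = 1.375; w = 0.375 - 0.5·(1.375) = -0.3125
step 3: grad = -0.3125+1 = 0.6875; w = -0.3125 - 0.5·(0.6875) = -0.65625

-0.65625


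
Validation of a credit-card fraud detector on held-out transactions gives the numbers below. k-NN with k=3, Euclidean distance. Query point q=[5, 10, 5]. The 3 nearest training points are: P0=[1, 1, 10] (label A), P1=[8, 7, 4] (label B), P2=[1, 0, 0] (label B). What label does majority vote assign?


d(q,P0) = 11.0454  (label A)
d(q,P1) = 4.3589  (label B)
d(q,P2) = 11.8743  (label B)
Votes: A=1, B=2
Majority → B

B


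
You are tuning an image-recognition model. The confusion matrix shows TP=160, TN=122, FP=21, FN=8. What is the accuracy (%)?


Accuracy = (TP+TN)/(TP+TN+FP+FN)
= (160+122)/(311)
= 282/311 = 90.68%

90.68%


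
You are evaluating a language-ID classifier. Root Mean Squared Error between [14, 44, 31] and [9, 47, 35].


MSE = 50/3 = 16.6667
RMSE = √(50/3) = 4.0825

4.0825


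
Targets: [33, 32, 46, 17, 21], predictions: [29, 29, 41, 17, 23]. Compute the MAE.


Absolute errors: |33-29|=4, |32-29|=3, |46-41|=5, |17-17|=0, |21-23|=2
Sum = 14
MAE = 14/5 = 14/5

14/5


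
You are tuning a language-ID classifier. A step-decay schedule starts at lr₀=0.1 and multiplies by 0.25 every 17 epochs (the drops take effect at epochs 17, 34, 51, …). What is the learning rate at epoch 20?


n_drops = ⌊20/17⌋ = 1
lr = 0.1·0.25^1 = 0.1·0.25 = 0.025

0.025


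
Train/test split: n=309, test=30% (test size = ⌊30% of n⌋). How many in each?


Test = ⌊309·30/100⌋ = 92
Train = 309 - 92 = 217

Train: 217, Test: 92


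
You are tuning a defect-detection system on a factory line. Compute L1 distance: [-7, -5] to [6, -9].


d = |-7-6| + |-5+ 9|
  = 13 + 4
  = 17

17


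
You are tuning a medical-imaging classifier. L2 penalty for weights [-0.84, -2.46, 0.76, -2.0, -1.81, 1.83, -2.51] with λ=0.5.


‖w‖₂² = (-0.84)² + (-2.46)² + (0.76)² + (-2.0)² + (-1.81)² + (1.83)² + (-2.51)²
     = 0.7056 + 6.0516 + 0.5776 + 4 + 3.2761 + 3.3489 + 6.3001
     = 24.2599
λ·‖w‖₂² = 0.5·24.2599 = 12.12995

12.12995


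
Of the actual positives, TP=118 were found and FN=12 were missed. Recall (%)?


Recall = TP/(TP+FN)
= 118/(118+12)
= 118/130 = 90.77%

90.77%


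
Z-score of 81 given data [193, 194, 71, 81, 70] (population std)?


μ = 121.8, σ = 58.6699
z = (81 - 121.8)/58.6699 = -0.6954

-0.6954


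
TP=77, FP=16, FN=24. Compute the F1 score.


Precision = 77/93 = 0.828
Recall = 77/101 = 0.7624
F1 = 2·P·R/(P+R) = 2·TP/(2·TP+FP+FN) = 154/(154+16+24) = 154/194 = 0.7938

0.7938


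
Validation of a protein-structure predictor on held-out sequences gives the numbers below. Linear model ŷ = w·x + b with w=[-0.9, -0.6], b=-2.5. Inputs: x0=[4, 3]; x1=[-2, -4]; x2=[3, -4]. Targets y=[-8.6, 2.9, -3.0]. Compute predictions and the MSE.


ŷ0 = (-0.9)·(4) + (-0.6)·(3) - 2.5 = -7.9
ŷ1 = (-0.9)·(-2) + (-0.6)·(-4) - 2.5 = 1.7
ŷ2 = (-0.9)·(3) + (-0.6)·(-4) - 2.5 = -2.8
errors² = [0.49, 1.44, 0.04]
MSE = 1.9700/3 = 0.6567

0.6567


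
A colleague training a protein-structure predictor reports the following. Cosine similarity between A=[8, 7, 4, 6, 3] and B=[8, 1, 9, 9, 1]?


A·B = 8·8 + 7·1 + 4·9 + 6·9 + 3·1 = 164
‖A‖ = √174 = 13.1909, ‖B‖ = √228 = 15.0997
cos = 164/(√174·√228) = 164/√39672 = 0.8234

0.8234


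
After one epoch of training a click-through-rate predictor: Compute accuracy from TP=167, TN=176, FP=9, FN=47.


Accuracy = (TP+TN)/(TP+TN+FP+FN)
= (167+176)/(399)
= 343/399 = 85.96%

85.96%


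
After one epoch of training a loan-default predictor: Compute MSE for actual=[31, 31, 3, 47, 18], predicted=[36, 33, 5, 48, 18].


Squared errors: (31-36)²=25, (31-33)²=4, (3-5)²=4, (47-48)²=1, (18-18)²=0
Sum = 34
MSE = 34/5 = 34/5

34/5


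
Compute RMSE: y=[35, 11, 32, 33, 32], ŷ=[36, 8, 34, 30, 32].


MSE = 23/5 = 4.6
RMSE = √(23/5) = 2.1448

2.1448


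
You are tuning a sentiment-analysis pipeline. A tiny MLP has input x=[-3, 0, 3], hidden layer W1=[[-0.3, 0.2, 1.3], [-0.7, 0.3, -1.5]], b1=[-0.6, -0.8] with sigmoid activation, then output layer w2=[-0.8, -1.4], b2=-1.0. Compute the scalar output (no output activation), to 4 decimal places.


z1[0] = (-0.3)·(-3) + (0.2)·(0) + (1.3)·(3) - 0.6 = 4.2
z1[1] = (-0.7)·(-3) + (0.3)·(0) + (-1.5)·(3) - 0.8 = -3.2
h = sigmoid(z1) = [0.9852, 0.0392]
output = (-0.8)·(0.9852) + (-1.4)·(0.0392) - 1.0 = -1.843

-1.843


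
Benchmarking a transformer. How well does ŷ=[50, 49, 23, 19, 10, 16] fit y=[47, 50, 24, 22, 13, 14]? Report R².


ȳ = 28.3333
SS_res = Σ(y-ŷ)² = 33
SS_tot = Σ(y-ȳ)² = 1317.33
R² = 1 - SS_res/SS_tot = 1 - 0.0251 = 0.9749

0.9749


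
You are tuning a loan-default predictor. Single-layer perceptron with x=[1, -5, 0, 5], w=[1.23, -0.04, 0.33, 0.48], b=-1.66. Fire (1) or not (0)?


z = (1)·(1.23) + (-5)·(-0.04) + (0)·(0.33) + (5)·(0.48) - 1.66
  = 2.17
step(z) = 1 (z≥0)

1


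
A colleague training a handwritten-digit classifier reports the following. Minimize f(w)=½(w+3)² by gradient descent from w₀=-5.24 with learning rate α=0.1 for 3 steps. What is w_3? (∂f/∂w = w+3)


step 1: grad = -5.24+3 = -2.24; w = -5.24 - 0.1·(-2.24) = -5.016
step 2: grad = -5.016+3 = -2.016; w = -5.016 - 0.1·(-2.016) = -4.8144
step 3: grad = -4.8144+3 = -1.8144; w = -4.8144 - 0.1·(-1.8144) = -4.63296

-4.63296


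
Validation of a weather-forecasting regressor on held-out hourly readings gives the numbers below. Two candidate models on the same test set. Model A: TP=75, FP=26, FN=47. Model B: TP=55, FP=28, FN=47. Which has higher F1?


Model A: P=75/101=0.7426, R=75/122=0.6148, F1=2PR/(P+R)=2TP/(2TP+FP+FN)=150/223=0.6726
Model B: P=55/83=0.6627, R=55/102=0.5392, F1=2PR/(P+R)=2TP/(2TP+FP+FN)=110/185=0.5946
0.6726 > 0.5946 → Model A

Model A


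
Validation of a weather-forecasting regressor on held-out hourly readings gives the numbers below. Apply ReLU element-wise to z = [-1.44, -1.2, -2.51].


ReLU(-1.44) = max(0, -1.44) = 0.0
ReLU(-1.2) = max(0, -1.2) = 0.0
ReLU(-2.51) = max(0, -2.51) = 0.0
result = [0.0, 0.0, 0.0]

[0.0, 0.0, 0.0]


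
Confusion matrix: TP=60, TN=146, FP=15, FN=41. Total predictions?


Total = TP + TN + FP + FN
= 60 + 146 + 15 + 41
= 262
(Predicted positive: 75, predicted negative: 187)

262


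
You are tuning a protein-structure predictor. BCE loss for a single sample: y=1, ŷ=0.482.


BCE = -[y·ln(p) + (1-y)·ln(1-p)]
= -1·ln(0.482) - 0
= -ln(0.482) = 0.7298

0.7298


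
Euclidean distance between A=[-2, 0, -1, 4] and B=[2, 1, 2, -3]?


d = √((-2-2)² + (0-1)² + (-1-2)² + (4+ 3)²)
  = √(16 + 1 + 9 + 49)
  = √75 = 8.6603

8.6603


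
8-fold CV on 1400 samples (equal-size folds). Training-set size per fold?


Fold size = 1400/8 = 175
Training per fold = 1400 - 175 = 1225

1225


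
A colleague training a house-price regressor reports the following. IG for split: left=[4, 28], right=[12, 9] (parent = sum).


Parent = [16, 37], H_parent = 0.8836
H_left = 0.5436 (n=32), H_right = 0.9852 (n=21)
H_children = (32/53)·0.5436 + (21/53)·0.9852 = 0.7186
IG = 0.8836 - 0.7186 = 0.165

0.165


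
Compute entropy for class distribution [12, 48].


Probabilities: [12/60, 48/60] ≈ [0.2, 0.8]
H = -((12/60)·log₂(12/60) + (48/60)·log₂(48/60))
  = 0.7219 bits

0.7219 bits


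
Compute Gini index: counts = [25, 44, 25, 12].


Probabilities: [25/106, 44/106, 25/106, 12/106] ≈ [0.2358, 0.4151, 0.2358, 0.1132]
Σpᵢ² = (625 + 1936 + 625 + 144)/106² = 3330/11236
Gini = 1 - Σpᵢ² = 1 - 3330/11236 = 0.7036

0.7036


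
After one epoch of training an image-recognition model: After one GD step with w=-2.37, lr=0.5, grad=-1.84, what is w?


w_new = w - α·∇
= -2.37 - 0.5·-1.84
= -2.37 + 0.92
= -1.45

-1.45


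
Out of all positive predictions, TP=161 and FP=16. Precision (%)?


Precision = TP/(TP+FP)
= 161/(161+16)
= 161/177 = 90.96%

90.96%


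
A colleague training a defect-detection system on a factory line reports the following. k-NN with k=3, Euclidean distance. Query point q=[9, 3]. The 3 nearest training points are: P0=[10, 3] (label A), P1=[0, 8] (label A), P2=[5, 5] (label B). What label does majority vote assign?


d(q,P0) = 1.0  (label A)
d(q,P1) = 10.2956  (label A)
d(q,P2) = 4.4721  (label B)
Votes: A=2, B=1
Majority → A

A


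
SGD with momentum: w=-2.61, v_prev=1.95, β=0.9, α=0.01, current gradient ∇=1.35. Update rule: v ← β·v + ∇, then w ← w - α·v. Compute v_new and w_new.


v_new = 0.9·1.95 + 1.35 = 1.755 + 1.35 = 3.105
w_new = -2.61 - 0.01·3.105 = -2.61 - 0.03105 = -2.64105

v_new=3.105, w_new=-2.64105


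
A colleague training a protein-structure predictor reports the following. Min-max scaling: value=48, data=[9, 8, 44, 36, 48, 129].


min=8, max=129
(48-8)/(129-8) = 40/121 = 0.3306

0.3306


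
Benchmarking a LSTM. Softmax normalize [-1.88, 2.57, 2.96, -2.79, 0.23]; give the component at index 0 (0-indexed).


Exponentials: e^-1.88=0.1526, e^2.57=13.0658, e^2.96=19.298, e^-2.79=0.0614, e^0.23=1.2586
Sum = 33.8364
Softmax = [0.0045, 0.3861, 0.5703, 0.0018, 0.0372]
p[0] = 0.1526/33.8364 = 0.0045

0.0045


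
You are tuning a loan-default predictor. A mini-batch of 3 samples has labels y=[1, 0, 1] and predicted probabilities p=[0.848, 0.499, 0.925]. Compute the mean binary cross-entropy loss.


L[0] = -ln(0.848) = 0.1649
L[1] = -ln(1-0.499) = -ln(0.501) = 0.6911
L[2] = -ln(0.925) = 0.078
mean = (0.1649 + 0.6911 + 0.078)/3 = 0.3113

0.3113


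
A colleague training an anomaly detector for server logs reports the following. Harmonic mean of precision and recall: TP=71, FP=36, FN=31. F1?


Precision = 71/107 = 0.6636
Recall = 71/102 = 0.6961
F1 = 2·P·R/(P+R) = 2·TP/(2·TP+FP+FN) = 142/(142+36+31) = 142/209 = 0.6794

0.6794


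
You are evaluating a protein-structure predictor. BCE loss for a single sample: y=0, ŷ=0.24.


BCE = -[y·ln(p) + (1-y)·ln(1-p)]
= -0 - 1·ln(1-0.24)
= -ln(0.76) = 0.2744

0.2744


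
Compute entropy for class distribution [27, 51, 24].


Probabilities: [27/102, 51/102, 24/102] ≈ [0.2647, 0.5, 0.2353]
H = -((27/102)·log₂(27/102) + (51/102)·log₂(51/102) + (24/102)·log₂(24/102))
  = 1.4988 bits

1.4988 bits


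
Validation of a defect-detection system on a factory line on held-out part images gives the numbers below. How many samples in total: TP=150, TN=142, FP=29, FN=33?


Total = TP + TN + FP + FN
= 150 + 142 + 29 + 33
= 354
(Predicted positive: 179, predicted negative: 175)

354


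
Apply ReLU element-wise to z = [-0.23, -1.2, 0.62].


ReLU(-0.23) = max(0, -0.23) = 0.0
ReLU(-1.2) = max(0, -1.2) = 0.0
ReLU(0.62) = max(0, 0.62) = 0.62
result = [0.0, 0.0, 0.62]

[0.0, 0.0, 0.62]


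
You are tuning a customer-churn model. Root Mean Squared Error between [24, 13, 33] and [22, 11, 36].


MSE = 17/3 = 5.6667
RMSE = √(17/3) = 2.3805

2.3805


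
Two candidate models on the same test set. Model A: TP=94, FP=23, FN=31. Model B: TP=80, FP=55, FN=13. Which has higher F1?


Model A: P=94/117=0.8034, R=94/125=0.752, F1=2PR/(P+R)=2TP/(2TP+FP+FN)=188/242=0.7769
Model B: P=80/135=0.5926, R=80/93=0.8602, F1=2PR/(P+R)=2TP/(2TP+FP+FN)=160/228=0.7018
0.7769 > 0.7018 → Model A

Model A


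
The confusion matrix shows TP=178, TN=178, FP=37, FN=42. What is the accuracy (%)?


Accuracy = (TP+TN)/(TP+TN+FP+FN)
= (178+178)/(435)
= 356/435 = 81.84%

81.84%


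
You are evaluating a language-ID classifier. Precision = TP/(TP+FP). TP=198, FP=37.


Precision = TP/(TP+FP)
= 198/(198+37)
= 198/235 = 84.26%

84.26%


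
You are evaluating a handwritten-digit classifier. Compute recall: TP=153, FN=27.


Recall = TP/(TP+FN)
= 153/(153+27)
= 153/180 = 85.0%

85.0%


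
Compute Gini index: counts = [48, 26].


Probabilities: [48/74, 26/74] ≈ [0.6486, 0.3514]
Σpᵢ² = (2304 + 676)/74² = 2980/5476
Gini = 1 - Σpᵢ² = 1 - 2980/5476 = 0.4558

0.4558


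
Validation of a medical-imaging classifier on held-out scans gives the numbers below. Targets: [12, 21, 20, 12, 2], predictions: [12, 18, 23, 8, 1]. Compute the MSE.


Squared errors: (12-12)²=0, (21-18)²=9, (20-23)²=9, (12-8)²=16, (2-1)²=1
Sum = 35
MSE = 35/5 = 7

7


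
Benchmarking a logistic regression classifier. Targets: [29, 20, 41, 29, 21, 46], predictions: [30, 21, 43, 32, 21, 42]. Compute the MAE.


Absolute errors: |29-30|=1, |20-21|=1, |41-43|=2, |29-32|=3, |21-21|=0, |46-42|=4
Sum = 11
MAE = 11/6 = 11/6

11/6


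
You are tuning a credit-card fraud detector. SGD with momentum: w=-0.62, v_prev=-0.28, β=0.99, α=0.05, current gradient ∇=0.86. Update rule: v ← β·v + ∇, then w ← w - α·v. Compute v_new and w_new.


v_new = 0.99·-0.28 + 0.86 = -0.2772 + 0.86 = 0.5828
w_new = -0.62 - 0.05·0.5828 = -0.62 - 0.02914 = -0.64914

v_new=0.5828, w_new=-0.64914


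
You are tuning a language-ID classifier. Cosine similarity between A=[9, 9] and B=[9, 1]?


A·B = 9·9 + 9·1 = 90
‖A‖ = √162 = 12.7279, ‖B‖ = √82 = 9.0554
cos = 90/(√162·√82) = 90/√13284 = 0.7809

0.7809


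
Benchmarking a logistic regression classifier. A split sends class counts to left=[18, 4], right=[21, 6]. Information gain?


Parent = [39, 10], H_parent = 0.73
H_left = 0.684 (n=22), H_right = 0.7642 (n=27)
H_children = (22/49)·0.684 + (27/49)·0.7642 = 0.7282
IG = 0.73 - 0.7282 = 0.0018

0.0018


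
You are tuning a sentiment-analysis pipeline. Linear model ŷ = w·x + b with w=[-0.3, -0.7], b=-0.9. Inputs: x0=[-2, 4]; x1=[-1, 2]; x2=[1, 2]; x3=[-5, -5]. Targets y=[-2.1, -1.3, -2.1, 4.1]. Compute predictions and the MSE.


ŷ0 = (-0.3)·(-2) + (-0.7)·(4) - 0.9 = -3.1
ŷ1 = (-0.3)·(-1) + (-0.7)·(2) - 0.9 = -2.0
ŷ2 = (-0.3)·(1) + (-0.7)·(2) - 0.9 = -2.6
ŷ3 = (-0.3)·(-5) + (-0.7)·(-5) - 0.9 = 4.1
errors² = [1.0, 0.49, 0.25, 0.0]
MSE = 1.7400/4 = 0.435

0.435


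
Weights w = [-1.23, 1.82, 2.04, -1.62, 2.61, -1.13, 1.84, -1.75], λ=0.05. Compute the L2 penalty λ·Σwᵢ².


‖w‖₂² = (-1.23)² + (1.82)² + (2.04)² + (-1.62)² + (2.61)² + (-1.13)² + (1.84)² + (-1.75)²
     = 1.5129 + 3.3124 + 4.1616 + 2.6244 + 6.8121 + 1.2769 + 3.3856 + 3.0625
     = 26.1484
λ·‖w‖₂² = 0.05·26.1484 = 1.30742

1.30742


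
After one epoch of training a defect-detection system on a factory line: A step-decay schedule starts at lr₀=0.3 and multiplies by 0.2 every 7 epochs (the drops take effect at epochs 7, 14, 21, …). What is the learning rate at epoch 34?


n_drops = ⌊34/7⌋ = 4
lr = 0.3·0.2^4 = 0.3·0.0016 = 0.00048

0.00048


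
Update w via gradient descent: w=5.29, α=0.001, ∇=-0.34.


w_new = w - α·∇
= 5.29 - 0.001·-0.34
= 5.29 + 0.00034
= 5.29034

5.29034


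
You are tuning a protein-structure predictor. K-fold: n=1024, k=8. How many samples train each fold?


Fold size = 1024/8 = 128
Training per fold = 1024 - 128 = 896

896


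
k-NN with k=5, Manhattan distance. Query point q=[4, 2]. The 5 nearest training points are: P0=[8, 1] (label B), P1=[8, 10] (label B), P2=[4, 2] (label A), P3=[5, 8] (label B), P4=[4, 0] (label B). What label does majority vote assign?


d(q,P0) = 5  (label B)
d(q,P1) = 12  (label B)
d(q,P2) = 0  (label A)
d(q,P3) = 7  (label B)
d(q,P4) = 2  (label B)
Votes: A=1, B=4
Majority → B

B


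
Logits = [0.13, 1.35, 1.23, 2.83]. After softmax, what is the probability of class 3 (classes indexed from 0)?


Exponentials: e^0.13=1.1388, e^1.35=3.8574, e^1.23=3.4212, e^2.83=16.9455
Sum = 25.3629
Softmax = [0.0449, 0.1521, 0.1349, 0.6681]
p[3] = 16.9455/25.3629 = 0.6681

0.6681


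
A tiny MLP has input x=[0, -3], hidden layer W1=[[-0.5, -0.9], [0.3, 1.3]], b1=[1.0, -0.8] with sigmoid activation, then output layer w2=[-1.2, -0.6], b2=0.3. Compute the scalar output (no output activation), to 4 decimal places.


z1[0] = (-0.5)·(0) + (-0.9)·(-3) + 1.0 = 3.7
z1[1] = (0.3)·(0) + (1.3)·(-3) - 0.8 = -4.7
h = sigmoid(z1) = [0.9759, 0.009]
output = (-1.2)·(0.9759) + (-0.6)·(0.009) + 0.3 = -0.8765

-0.8765


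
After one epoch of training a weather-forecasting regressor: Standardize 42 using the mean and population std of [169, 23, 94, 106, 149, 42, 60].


μ = 91.8571, σ = 50.2321
z = (42 - 91.8571)/50.2321 = -0.9925

-0.9925


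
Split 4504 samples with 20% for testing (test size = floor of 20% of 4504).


Test = ⌊4504·20/100⌋ = 900
Train = 4504 - 900 = 3604

Train: 3604, Test: 900


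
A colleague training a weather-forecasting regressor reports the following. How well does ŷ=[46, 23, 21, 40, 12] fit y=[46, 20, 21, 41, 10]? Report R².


ȳ = 27.6
SS_res = Σ(y-ŷ)² = 14
SS_tot = Σ(y-ȳ)² = 929.2
R² = 1 - SS_res/SS_tot = 1 - 0.0151 = 0.9849

0.9849


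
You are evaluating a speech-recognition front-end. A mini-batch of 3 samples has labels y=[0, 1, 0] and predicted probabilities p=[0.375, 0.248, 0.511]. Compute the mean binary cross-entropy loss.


L[0] = -ln(1-0.375) = -ln(0.625) = 0.47
L[1] = -ln(0.248) = 1.3943
L[2] = -ln(1-0.511) = -ln(0.489) = 0.7154
mean = (0.47 + 1.3943 + 0.7154)/3 = 0.8599

0.8599


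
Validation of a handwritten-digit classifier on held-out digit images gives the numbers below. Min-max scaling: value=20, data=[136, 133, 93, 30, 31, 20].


min=20, max=136
(20-20)/(136-20) = 0/116 = 0.0

0.0


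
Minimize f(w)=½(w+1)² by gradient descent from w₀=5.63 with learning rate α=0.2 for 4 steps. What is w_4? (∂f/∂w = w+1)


step 1: grad = 5.63+1 = 6.63; w = 5.63 - 0.2·(6.63) = 4.304
step 2: grad = 4.304+1 = 5.304; w = 4.304 - 0.2·(5.304) = 3.2432
step 3: grad = 3.2432+1 = 4.2432; w = 3.2432 - 0.2·(4.2432) = 2.39456
step 4: grad = 2.39456+1 = 3.39456; w = 2.39456 - 0.2·(3.39456) = 1.715648

1.715648


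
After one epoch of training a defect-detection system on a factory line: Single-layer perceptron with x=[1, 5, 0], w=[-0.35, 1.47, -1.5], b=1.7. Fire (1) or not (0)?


z = (1)·(-0.35) + (5)·(1.47) + (0)·(-1.5) + 1.7
  = 8.7
step(z) = 1 (z≥0)

1


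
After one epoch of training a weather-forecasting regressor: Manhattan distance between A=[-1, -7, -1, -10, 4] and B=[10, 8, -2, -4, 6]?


d = |-1-10| + |-7-8| + |-1+ 2| + |-10+ 4| + |4-6|
  = 11 + 15 + 1 + 6 + 2
  = 35

35


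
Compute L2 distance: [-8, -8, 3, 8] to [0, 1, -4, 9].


d = √((-8-0)² + (-8-1)² + (3+ 4)² + (8-9)²)
  = √(64 + 81 + 49 + 1)
  = √195 = 13.9642

13.9642


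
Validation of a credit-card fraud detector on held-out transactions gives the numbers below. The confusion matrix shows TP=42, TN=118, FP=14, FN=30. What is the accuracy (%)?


Accuracy = (TP+TN)/(TP+TN+FP+FN)
= (42+118)/(204)
= 160/204 = 78.43%

78.43%


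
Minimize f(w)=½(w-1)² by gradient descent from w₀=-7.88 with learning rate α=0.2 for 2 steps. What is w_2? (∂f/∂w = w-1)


step 1: grad = -7.88-1 = -8.88; w = -7.88 - 0.2·(-8.88) = -6.104
step 2: grad = -6.104-1 = -7.104; w = -6.104 - 0.2·(-7.104) = -4.6832

-4.6832


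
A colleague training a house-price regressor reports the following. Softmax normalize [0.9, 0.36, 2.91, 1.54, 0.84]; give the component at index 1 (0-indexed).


Exponentials: e^0.9=2.4596, e^0.36=1.4333, e^2.91=18.3568, e^1.54=4.6646, e^0.84=2.3164
Sum = 29.2307
Softmax = [0.0841, 0.049, 0.628, 0.1596, 0.0792]
p[1] = 1.4333/29.2307 = 0.049

0.049


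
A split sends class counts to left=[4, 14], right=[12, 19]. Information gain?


Parent = [16, 33], H_parent = 0.9113
H_left = 0.7642 (n=18), H_right = 0.9629 (n=31)
H_children = (18/49)·0.7642 + (31/49)·0.9629 = 0.8899
IG = 0.9113 - 0.8899 = 0.0214

0.0214


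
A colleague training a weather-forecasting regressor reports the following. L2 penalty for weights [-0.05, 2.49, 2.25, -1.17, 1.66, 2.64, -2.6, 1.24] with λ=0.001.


‖w‖₂² = (-0.05)² + (2.49)² + (2.25)² + (-1.17)² + (1.66)² + (2.64)² + (-2.6)² + (1.24)²
     = 0.0025 + 6.2001 + 5.0625 + 1.3689 + 2.7556 + 6.9696 + 6.76 + 1.5376
     = 30.6568
λ·‖w‖₂² = 0.001·30.6568 = 0.030657

0.030657


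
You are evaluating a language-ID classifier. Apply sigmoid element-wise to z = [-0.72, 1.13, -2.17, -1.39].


σ(-0.72) = 1/(1+e^0.72) = 0.3274
σ(1.13) = 1/(1+e^-1.13) = 0.7558
σ(-2.17) = 1/(1+e^2.17) = 0.1025
σ(-1.39) = 1/(1+e^1.39) = 0.1994
result = [0.3274, 0.7558, 0.1025, 0.1994]

[0.3274, 0.7558, 0.1025, 0.1994]


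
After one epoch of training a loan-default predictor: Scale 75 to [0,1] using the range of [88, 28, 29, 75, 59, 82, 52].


min=28, max=88
(75-28)/(88-28) = 47/60 = 0.7833

0.7833


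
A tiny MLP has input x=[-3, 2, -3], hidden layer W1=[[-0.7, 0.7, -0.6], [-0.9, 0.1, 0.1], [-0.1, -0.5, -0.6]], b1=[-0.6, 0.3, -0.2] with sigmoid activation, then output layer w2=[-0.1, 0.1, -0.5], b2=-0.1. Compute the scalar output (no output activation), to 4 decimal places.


z1[0] = (-0.7)·(-3) + (0.7)·(2) + (-0.6)·(-3) - 0.6 = 4.7
z1[1] = (-0.9)·(-3) + (0.1)·(2) + (0.1)·(-3) + 0.3 = 2.9
z1[2] = (-0.1)·(-3) + (-0.5)·(2) + (-0.6)·(-3) - 0.2 = 0.9
h = sigmoid(z1) = [0.991, 0.9478, 0.7109]
output = (-0.1)·(0.991) + (0.1)·(0.9478) + (-0.5)·(0.7109) - 0.1 = -0.4598

-0.4598


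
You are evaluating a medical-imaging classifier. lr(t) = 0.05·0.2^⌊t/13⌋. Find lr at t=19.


n_drops = ⌊19/13⌋ = 1
lr = 0.05·0.2^1 = 0.05·0.2 = 0.01

0.01


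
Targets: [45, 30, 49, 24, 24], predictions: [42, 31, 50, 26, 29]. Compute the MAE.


Absolute errors: |45-42|=3, |30-31|=1, |49-50|=1, |24-26|=2, |24-29|=5
Sum = 12
MAE = 12/5 = 12/5

12/5


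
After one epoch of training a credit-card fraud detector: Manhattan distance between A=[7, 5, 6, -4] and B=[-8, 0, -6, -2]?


d = |7+ 8| + |5-0| + |6+ 6| + |-4+ 2|
  = 15 + 5 + 12 + 2
  = 34

34


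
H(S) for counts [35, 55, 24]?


Probabilities: [35/114, 55/114, 24/114] ≈ [0.307, 0.4825, 0.2105]
H = -((35/114)·log₂(35/114) + (55/114)·log₂(55/114) + (24/114)·log₂(24/114))
  = 1.5036 bits

1.5036 bits


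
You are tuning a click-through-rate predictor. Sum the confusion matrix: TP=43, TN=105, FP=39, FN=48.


Total = TP + TN + FP + FN
= 43 + 105 + 39 + 48
= 235
(Predicted positive: 82, predicted negative: 153)

235


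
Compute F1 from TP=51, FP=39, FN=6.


Precision = 51/90 = 0.5667
Recall = 51/57 = 0.8947
F1 = 2·P·R/(P+R) = 2·TP/(2·TP+FP+FN) = 102/(102+39+6) = 102/147 = 0.6939

0.6939


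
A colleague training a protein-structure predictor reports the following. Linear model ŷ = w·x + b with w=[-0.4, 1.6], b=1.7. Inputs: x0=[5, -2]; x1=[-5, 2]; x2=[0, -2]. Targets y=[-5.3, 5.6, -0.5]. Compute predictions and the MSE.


ŷ0 = (-0.4)·(5) + (1.6)·(-2) + 1.7 = -3.5
ŷ1 = (-0.4)·(-5) + (1.6)·(2) + 1.7 = 6.9
ŷ2 = (-0.4)·(0) + (1.6)·(-2) + 1.7 = -1.5
errors² = [3.24, 1.69, 1.0]
MSE = 5.9300/3 = 1.9767

1.9767


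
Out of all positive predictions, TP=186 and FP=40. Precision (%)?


Precision = TP/(TP+FP)
= 186/(186+40)
= 186/226 = 82.3%

82.3%


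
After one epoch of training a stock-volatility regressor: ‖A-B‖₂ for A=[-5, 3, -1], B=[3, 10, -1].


d = √((-5-3)² + (3-10)² + (-1+ 1)²)
  = √(64 + 49 + 0)
  = √113 = 10.6301

10.6301


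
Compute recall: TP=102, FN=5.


Recall = TP/(TP+FN)
= 102/(102+5)
= 102/107 = 95.33%

95.33%


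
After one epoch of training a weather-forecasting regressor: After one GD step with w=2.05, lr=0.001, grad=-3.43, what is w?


w_new = w - α·∇
= 2.05 - 0.001·-3.43
= 2.05 + 0.00343
= 2.05343

2.05343


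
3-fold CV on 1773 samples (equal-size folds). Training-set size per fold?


Fold size = 1773/3 = 591
Training per fold = 1773 - 591 = 1182

1182


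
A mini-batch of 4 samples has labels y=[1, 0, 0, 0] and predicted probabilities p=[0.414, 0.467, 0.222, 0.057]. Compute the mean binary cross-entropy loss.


L[0] = -ln(0.414) = 0.8819
L[1] = -ln(1-0.467) = -ln(0.533) = 0.6292
L[2] = -ln(1-0.222) = -ln(0.778) = 0.251
L[3] = -ln(1-0.057) = -ln(0.943) = 0.0587
mean = (0.8819 + 0.6292 + 0.251 + 0.0587)/4 = 0.4552

0.4552


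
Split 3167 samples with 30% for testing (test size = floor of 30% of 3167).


Test = ⌊3167·30/100⌋ = 950
Train = 3167 - 950 = 2217

Train: 2217, Test: 950


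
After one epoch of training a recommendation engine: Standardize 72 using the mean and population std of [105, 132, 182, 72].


μ = 122.75, σ = 40.2702
z = (72 - 122.75)/40.2702 = -1.2602

-1.2602


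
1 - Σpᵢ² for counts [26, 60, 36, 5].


Probabilities: [26/127, 60/127, 36/127, 5/127] ≈ [0.2047, 0.4724, 0.2835, 0.0394]
Σpᵢ² = (676 + 3600 + 1296 + 25)/127² = 5597/16129
Gini = 1 - Σpᵢ² = 1 - 5597/16129 = 0.653

0.653


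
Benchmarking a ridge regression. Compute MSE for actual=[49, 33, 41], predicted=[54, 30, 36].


Squared errors: (49-54)²=25, (33-30)²=9, (41-36)²=25
Sum = 59
MSE = 59/3 = 59/3

59/3


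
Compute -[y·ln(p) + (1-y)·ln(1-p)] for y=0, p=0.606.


BCE = -[y·ln(p) + (1-y)·ln(1-p)]
= -0 - 1·ln(1-0.606)
= -ln(0.394) = 0.9314

0.9314


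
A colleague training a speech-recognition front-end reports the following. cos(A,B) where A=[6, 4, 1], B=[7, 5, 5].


A·B = 6·7 + 4·5 + 1·5 = 67
‖A‖ = √53 = 7.2801, ‖B‖ = √99 = 9.9499
cos = 67/(√53·√99) = 67/√5247 = 0.925

0.925


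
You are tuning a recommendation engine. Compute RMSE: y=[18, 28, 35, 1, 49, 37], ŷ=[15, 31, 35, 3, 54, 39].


MSE = 51/6 = 8.5
RMSE = √(51/6) = 2.9155

2.9155


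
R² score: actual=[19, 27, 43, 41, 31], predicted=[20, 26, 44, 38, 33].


ȳ = 32.2
SS_res = Σ(y-ŷ)² = 16
SS_tot = Σ(y-ȳ)² = 396.8
R² = 1 - SS_res/SS_tot = 1 - 0.0403 = 0.9597

0.9597


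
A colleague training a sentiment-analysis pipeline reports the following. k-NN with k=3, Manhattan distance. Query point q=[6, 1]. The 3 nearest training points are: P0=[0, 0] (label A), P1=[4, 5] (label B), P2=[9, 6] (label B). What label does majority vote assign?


d(q,P0) = 7  (label A)
d(q,P1) = 6  (label B)
d(q,P2) = 8  (label B)
Votes: A=1, B=2
Majority → B

B


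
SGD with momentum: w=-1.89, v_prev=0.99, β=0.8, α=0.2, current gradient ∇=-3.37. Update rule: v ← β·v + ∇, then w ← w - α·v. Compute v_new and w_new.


v_new = 0.8·0.99 - 3.37 = 0.792 - 3.37 = -2.578
w_new = -1.89 - 0.2·-2.578 = -1.89 + 0.5156 = -1.3744

v_new=-2.578, w_new=-1.3744


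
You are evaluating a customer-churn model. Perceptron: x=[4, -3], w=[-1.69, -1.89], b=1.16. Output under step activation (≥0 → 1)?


z = (4)·(-1.69) + (-3)·(-1.89) + 1.16
  = 0.07
step(z) = 1 (z≥0)

1


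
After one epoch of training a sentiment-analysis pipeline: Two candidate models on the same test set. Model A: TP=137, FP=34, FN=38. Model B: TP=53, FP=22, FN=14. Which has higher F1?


Model A: P=137/171=0.8012, R=137/175=0.7829, F1=2PR/(P+R)=2TP/(2TP+FP+FN)=274/346=0.7919
Model B: P=53/75=0.7067, R=53/67=0.791, F1=2PR/(P+R)=2TP/(2TP+FP+FN)=106/142=0.7465
0.7919 > 0.7465 → Model A

Model A


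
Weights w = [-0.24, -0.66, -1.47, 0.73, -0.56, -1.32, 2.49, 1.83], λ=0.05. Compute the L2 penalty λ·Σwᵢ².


‖w‖₂² = (-0.24)² + (-0.66)² + (-1.47)² + (0.73)² + (-0.56)² + (-1.32)² + (2.49)² + (1.83)²
     = 0.0576 + 0.4356 + 2.1609 + 0.5329 + 0.3136 + 1.7424 + 6.2001 + 3.3489
     = 14.792
λ·‖w‖₂² = 0.05·14.792 = 0.7396

0.7396


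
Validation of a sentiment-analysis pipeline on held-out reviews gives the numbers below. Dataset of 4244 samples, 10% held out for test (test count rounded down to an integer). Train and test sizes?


Test = ⌊4244·10/100⌋ = 424
Train = 4244 - 424 = 3820

Train: 3820, Test: 424


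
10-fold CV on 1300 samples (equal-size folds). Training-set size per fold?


Fold size = 1300/10 = 130
Training per fold = 1300 - 130 = 1170

1170


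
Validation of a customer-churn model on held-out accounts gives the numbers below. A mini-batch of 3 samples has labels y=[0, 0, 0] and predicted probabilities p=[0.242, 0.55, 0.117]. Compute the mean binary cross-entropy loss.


L[0] = -ln(1-0.242) = -ln(0.758) = 0.2771
L[1] = -ln(1-0.55) = -ln(0.45) = 0.7985
L[2] = -ln(1-0.117) = -ln(0.883) = 0.1244
mean = (0.2771 + 0.7985 + 0.1244)/3 = 0.4

0.4


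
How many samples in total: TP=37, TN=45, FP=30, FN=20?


Total = TP + TN + FP + FN
= 37 + 45 + 30 + 20
= 132
(Predicted positive: 67, predicted negative: 65)

132


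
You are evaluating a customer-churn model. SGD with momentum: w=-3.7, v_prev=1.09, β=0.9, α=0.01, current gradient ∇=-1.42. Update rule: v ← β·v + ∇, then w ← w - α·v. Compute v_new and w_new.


v_new = 0.9·1.09 - 1.42 = 0.981 - 1.42 = -0.439
w_new = -3.7 - 0.01·-0.439 = -3.7 + 0.00439 = -3.69561

v_new=-0.439, w_new=-3.69561


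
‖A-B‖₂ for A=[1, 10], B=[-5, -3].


d = √((1+ 5)² + (10+ 3)²)
  = √(36 + 169)
  = √205 = 14.3178

14.3178


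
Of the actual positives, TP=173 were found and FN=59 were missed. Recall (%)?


Recall = TP/(TP+FN)
= 173/(173+59)
= 173/232 = 74.57%

74.57%


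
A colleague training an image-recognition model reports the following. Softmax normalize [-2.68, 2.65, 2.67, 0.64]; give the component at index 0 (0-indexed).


Exponentials: e^-2.68=0.0686, e^2.65=14.154, e^2.67=14.44, e^0.64=1.8965
Sum = 30.5591
Softmax = [0.0022, 0.4632, 0.4725, 0.0621]
p[0] = 0.0686/30.5591 = 0.0022

0.0022


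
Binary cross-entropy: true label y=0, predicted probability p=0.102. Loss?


BCE = -[y·ln(p) + (1-y)·ln(1-p)]
= -0 - 1·ln(1-0.102)
= -ln(0.898) = 0.1076

0.1076


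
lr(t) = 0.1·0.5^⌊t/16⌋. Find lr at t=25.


n_drops = ⌊25/16⌋ = 1
lr = 0.1·0.5^1 = 0.1·0.5 = 0.05

0.05


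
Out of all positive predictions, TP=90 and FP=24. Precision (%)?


Precision = TP/(TP+FP)
= 90/(90+24)
= 90/114 = 78.95%

78.95%


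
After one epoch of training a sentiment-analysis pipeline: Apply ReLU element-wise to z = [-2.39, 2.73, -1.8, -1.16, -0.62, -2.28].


ReLU(-2.39) = max(0, -2.39) = 0.0
ReLU(2.73) = max(0, 2.73) = 2.73
ReLU(-1.8) = max(0, -1.8) = 0.0
ReLU(-1.16) = max(0, -1.16) = 0.0
ReLU(-0.62) = max(0, -0.62) = 0.0
ReLU(-2.28) = max(0, -2.28) = 0.0
result = [0.0, 2.73, 0.0, 0.0, 0.0, 0.0]

[0.0, 2.73, 0.0, 0.0, 0.0, 0.0]


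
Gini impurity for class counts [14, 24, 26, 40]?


Probabilities: [14/104, 24/104, 26/104, 40/104] ≈ [0.1346, 0.2308, 0.25, 0.3846]
Σpᵢ² = (196 + 576 + 676 + 1600)/104² = 3048/10816
Gini = 1 - Σpᵢ² = 1 - 3048/10816 = 0.7182

0.7182


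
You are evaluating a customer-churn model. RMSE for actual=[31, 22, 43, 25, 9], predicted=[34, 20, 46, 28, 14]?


MSE = 56/5 = 11.2
RMSE = √(56/5) = 3.3466

3.3466


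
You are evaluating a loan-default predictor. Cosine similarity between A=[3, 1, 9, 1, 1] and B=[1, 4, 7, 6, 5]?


A·B = 3·1 + 1·4 + 9·7 + 1·6 + 1·5 = 81
‖A‖ = √93 = 9.6437, ‖B‖ = √127 = 11.2694
cos = 81/(√93·√127) = 81/√11811 = 0.7453

0.7453


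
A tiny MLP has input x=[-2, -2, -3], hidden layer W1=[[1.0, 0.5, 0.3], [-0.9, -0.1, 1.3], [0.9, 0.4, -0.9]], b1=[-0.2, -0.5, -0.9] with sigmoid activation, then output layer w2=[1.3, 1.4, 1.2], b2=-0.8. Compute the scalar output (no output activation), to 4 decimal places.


z1[0] = (1.0)·(-2) + (0.5)·(-2) + (0.3)·(-3) - 0.2 = -4.1
z1[1] = (-0.9)·(-2) + (-0.1)·(-2) + (1.3)·(-3) - 0.5 = -2.4
z1[2] = (0.9)·(-2) + (0.4)·(-2) + (-0.9)·(-3) - 0.9 = -0.8
h = sigmoid(z1) = [0.0163, 0.0832, 0.31]
output = (1.3)·(0.0163) + (1.4)·(0.0832) + (1.2)·(0.31) - 0.8 = -0.2903

-0.2903


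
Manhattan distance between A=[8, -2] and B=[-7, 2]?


d = |8+ 7| + |-2-2|
  = 15 + 4
  = 19

19


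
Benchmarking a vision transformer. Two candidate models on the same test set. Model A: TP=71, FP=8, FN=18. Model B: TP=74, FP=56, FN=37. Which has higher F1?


Model A: P=71/79=0.8987, R=71/89=0.7978, F1=2PR/(P+R)=2TP/(2TP+FP+FN)=142/168=0.8452
Model B: P=74/130=0.5692, R=74/111=0.6667, F1=2PR/(P+R)=2TP/(2TP+FP+FN)=148/241=0.6141
0.8452 > 0.6141 → Model A

Model A


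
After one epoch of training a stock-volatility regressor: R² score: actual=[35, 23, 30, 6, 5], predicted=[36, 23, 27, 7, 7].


ȳ = 19.8
SS_res = Σ(y-ŷ)² = 15
SS_tot = Σ(y-ȳ)² = 754.8
R² = 1 - SS_res/SS_tot = 1 - 0.0199 = 0.9801

0.9801


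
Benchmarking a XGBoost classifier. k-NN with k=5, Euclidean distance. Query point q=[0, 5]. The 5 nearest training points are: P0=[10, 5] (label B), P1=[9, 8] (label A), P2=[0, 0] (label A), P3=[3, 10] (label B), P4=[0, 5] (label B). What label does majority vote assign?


d(q,P0) = 10.0  (label B)
d(q,P1) = 9.4868  (label A)
d(q,P2) = 5.0  (label A)
d(q,P3) = 5.831  (label B)
d(q,P4) = 0.0  (label B)
Votes: A=2, B=3
Majority → B

B


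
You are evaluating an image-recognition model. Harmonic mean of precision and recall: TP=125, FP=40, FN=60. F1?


Precision = 125/165 = 0.7576
Recall = 125/185 = 0.6757
F1 = 2·P·R/(P+R) = 2·TP/(2·TP+FP+FN) = 250/(250+40+60) = 250/350 = 0.7143

0.7143


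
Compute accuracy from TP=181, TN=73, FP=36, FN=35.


Accuracy = (TP+TN)/(TP+TN+FP+FN)
= (181+73)/(325)
= 254/325 = 78.15%

78.15%


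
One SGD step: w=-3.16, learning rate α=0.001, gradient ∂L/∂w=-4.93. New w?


w_new = w - α·∇
= -3.16 - 0.001·-4.93
= -3.16 + 0.00493
= -3.15507

-3.15507


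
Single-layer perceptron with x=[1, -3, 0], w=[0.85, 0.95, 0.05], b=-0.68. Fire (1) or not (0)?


z = (1)·(0.85) + (-3)·(0.95) + (0)·(0.05) - 0.68
  = -2.68
step(z) = 0 (z<0)

0


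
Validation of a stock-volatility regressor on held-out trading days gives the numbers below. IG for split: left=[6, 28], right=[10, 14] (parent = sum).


Parent = [16, 42], H_parent = 0.8498
H_left = 0.6723 (n=34), H_right = 0.9799 (n=24)
H_children = (34/58)·0.6723 + (24/58)·0.9799 = 0.7996
IG = 0.8498 - 0.7996 = 0.0502

0.0502
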